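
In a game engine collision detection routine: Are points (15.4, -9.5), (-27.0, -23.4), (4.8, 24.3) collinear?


Cross product: ((-27)-15.4)*(24.3-(-9.5)) - ((-23.4)-(-9.5))*(4.8-15.4)
= -1580.46

No, not collinear


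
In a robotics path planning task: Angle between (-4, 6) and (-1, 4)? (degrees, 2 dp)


u.v = 28, |u| = sqrt(52) = 7.2111, |v| = sqrt(17) = 4.1231
cos(theta) = u.v/(|u||v|) = 28/sqrt(884) = 0.941742
theta = acos(0.941742) = 19.65 degrees

19.65 degrees


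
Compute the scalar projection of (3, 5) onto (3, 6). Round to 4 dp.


u.v = 39, |v| = sqrt(45) = 6.7082
Scalar projection = u.v / |v| = 39 / sqrt(45) = 5.8138

5.8138


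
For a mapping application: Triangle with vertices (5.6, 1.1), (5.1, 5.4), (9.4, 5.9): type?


Side lengths squared: AB^2=18.74, BC^2=18.74, CA^2=37.48
Sorted: [18.74, 18.74, 37.48]
By sides: Isosceles, By angles: Right

Isosceles, Right


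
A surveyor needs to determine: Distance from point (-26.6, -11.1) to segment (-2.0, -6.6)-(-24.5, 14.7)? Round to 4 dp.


Project P onto AB: t = 0.4767 (clamped to [0,1])
Closest point on segment: (-12.7268, 3.5547)
Distance: 20.1798

20.1798


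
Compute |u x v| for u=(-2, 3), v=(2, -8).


|u x v| = |(-2)*(-8) - 3*2|
= |16 - 6| = 10

10


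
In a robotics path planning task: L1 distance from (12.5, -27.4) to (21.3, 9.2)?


|12.5-21.3| + |(-27.4)-9.2| = 8.8 + 36.6 = 45.4

45.4


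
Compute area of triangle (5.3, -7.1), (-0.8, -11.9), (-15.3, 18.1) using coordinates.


Area = |x_A(y_B-y_C) + x_B(y_C-y_A) + x_C(y_A-y_B)|/2
= |(-159) + (-20.16) + (-73.44)|/2
= 252.6/2 = 126.3

126.3


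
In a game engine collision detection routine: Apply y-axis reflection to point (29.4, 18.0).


Reflection over y-axis: (x,y) -> (-x,y)
(29.4, 18) -> (-29.4, 18)

(-29.4, 18)


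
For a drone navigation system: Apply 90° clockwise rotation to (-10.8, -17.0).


90° CW: (x,y) -> (y, -x)
(-10.8,-17) -> (-17, 10.8)

(-17, 10.8)


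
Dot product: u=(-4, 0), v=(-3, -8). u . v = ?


u . v = u_x*v_x + u_y*v_y = (-4)*(-3) + 0*(-8)
= 12 + 0 = 12

12


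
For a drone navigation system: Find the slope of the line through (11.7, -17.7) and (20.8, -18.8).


slope = (y2-y1)/(x2-x1) = ((-18.8)-(-17.7))/(20.8-11.7) = (-1.1)/9.1 = -0.1209

-0.1209


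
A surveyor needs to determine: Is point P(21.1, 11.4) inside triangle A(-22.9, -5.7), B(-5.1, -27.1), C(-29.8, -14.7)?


Cross products: AB x AP = 1245.98, BC x BP = -1275.83, CA x CP = -278.01
All same sign? no

No, outside


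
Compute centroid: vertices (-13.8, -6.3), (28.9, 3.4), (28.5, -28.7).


Centroid = ((x_A+x_B+x_C)/3, (y_A+y_B+y_C)/3)
= (((-13.8)+28.9+28.5)/3, ((-6.3)+3.4+(-28.7))/3)
= (14.5333, -10.5333)

(14.5333, -10.5333)


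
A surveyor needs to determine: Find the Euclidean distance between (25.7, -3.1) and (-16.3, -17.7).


dx=-42, dy=-14.6
d^2 = (-42)^2 + (-14.6)^2 = 1977.16
d = sqrt(1977.16) = 44.4653

44.4653


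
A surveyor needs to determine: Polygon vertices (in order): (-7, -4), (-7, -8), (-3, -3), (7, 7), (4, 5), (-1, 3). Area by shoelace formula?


Shoelace sum: ((-7)*(-8) - (-7)*(-4)) + ((-7)*(-3) - (-3)*(-8)) + ((-3)*7 - 7*(-3)) + (7*5 - 4*7) + (4*3 - (-1)*5) + ((-1)*(-4) - (-7)*3)
= 74
Area = |74|/2 = 37

37


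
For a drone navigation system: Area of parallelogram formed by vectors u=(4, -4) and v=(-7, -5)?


|u x v| = |4*(-5) - (-4)*(-7)|
= |(-20) - 28| = 48

48


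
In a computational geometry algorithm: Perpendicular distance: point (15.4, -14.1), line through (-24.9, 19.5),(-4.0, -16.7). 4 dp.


|cross product| = 756.62
|line direction| = sqrt(1747.25) = 41.8001
Distance = 756.62/sqrt(1747.25) = 18.1009

18.1009


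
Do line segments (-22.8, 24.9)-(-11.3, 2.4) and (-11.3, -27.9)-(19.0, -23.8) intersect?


Cross products: d1=1646.99, d2=918.09, d3=-348.45, d4=380.45
d1*d2 < 0 and d3*d4 < 0? no

No, they don't intersect


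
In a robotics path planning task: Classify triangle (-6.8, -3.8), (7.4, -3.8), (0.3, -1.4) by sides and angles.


Side lengths squared: AB^2=201.64, BC^2=56.17, CA^2=56.17
Sorted: [56.17, 56.17, 201.64]
By sides: Isosceles, By angles: Obtuse

Isosceles, Obtuse


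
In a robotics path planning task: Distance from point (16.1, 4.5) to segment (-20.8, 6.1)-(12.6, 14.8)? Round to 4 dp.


Project P onto AB: t = 1 (clamped to [0,1])
Closest point on segment: (12.6, 14.8)
Distance: 10.8784

10.8784


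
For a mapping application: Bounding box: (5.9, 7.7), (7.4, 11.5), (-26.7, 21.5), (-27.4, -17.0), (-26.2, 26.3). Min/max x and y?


x range: [-27.4, 7.4]
y range: [-17, 26.3]
Bounding box: (-27.4,-17) to (7.4,26.3)

(-27.4,-17) to (7.4,26.3)


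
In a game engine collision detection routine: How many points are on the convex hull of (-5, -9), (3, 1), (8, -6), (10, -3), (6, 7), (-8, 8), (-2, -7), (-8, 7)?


Convex hull vertices (CCW): (-8, 7), (-5, -9), (8, -6), (10, -3), (6, 7), (-8, 8)
Count = 6

6


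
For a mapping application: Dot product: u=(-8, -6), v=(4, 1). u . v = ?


u . v = u_x*v_x + u_y*v_y = (-8)*4 + (-6)*1
= (-32) + (-6) = -38

-38


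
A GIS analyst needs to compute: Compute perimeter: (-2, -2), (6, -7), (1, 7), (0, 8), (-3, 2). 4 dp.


Sides: (-2, -2)->(6, -7): sqrt(89) = 9.433981, (6, -7)->(1, 7): sqrt(221) = 14.866069, (1, 7)->(0, 8): sqrt(2) = 1.414214, (0, 8)->(-3, 2): sqrt(45) = 6.708204, (-3, 2)->(-2, -2): sqrt(17) = 4.123106
Sum = 36.545574
Perimeter = 36.5456

36.5456


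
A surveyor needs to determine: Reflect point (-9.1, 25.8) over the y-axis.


Reflection over y-axis: (x,y) -> (-x,y)
(-9.1, 25.8) -> (9.1, 25.8)

(9.1, 25.8)


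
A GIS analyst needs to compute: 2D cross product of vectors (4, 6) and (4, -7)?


u x v = u_x*v_y - u_y*v_x = 4*(-7) - 6*4
= (-28) - 24 = -52

-52


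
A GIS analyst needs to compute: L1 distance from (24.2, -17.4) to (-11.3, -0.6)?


|24.2-(-11.3)| + |(-17.4)-(-0.6)| = 35.5 + 16.8 = 52.3

52.3


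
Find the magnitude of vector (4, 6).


|u| = sqrt(4^2 + 6^2) = sqrt(52) = 7.2111

7.2111


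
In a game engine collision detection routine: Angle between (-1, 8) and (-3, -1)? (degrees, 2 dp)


u.v = -5, |u| = sqrt(65) = 8.0623, |v| = sqrt(10) = 3.1623
cos(theta) = u.v/(|u||v|) = -5/sqrt(650) = -0.196116
theta = acos(-0.196116) = 101.31 degrees

101.31 degrees


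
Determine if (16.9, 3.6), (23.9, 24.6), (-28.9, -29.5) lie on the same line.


Cross product: (23.9-16.9)*((-29.5)-3.6) - (24.6-3.6)*((-28.9)-16.9)
= 730.1

No, not collinear


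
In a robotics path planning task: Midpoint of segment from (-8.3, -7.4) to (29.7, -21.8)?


M = (((-8.3)+29.7)/2, ((-7.4)+(-21.8))/2)
= (10.7, -14.6)

(10.7, -14.6)


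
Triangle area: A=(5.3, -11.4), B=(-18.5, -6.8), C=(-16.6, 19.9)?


Area = |x_A(y_B-y_C) + x_B(y_C-y_A) + x_C(y_A-y_B)|/2
= |(-141.51) + (-579.05) + 76.36|/2
= 644.2/2 = 322.1

322.1


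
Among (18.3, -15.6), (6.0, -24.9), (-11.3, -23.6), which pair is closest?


d(P0,P1) = 15.4201, d(P0,P2) = 30.662, d(P1,P2) = 17.3488
Closest: P0 and P1

Closest pair: (18.3, -15.6) and (6.0, -24.9), distance = 15.4201


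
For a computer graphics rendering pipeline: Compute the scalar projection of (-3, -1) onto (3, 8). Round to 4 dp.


u.v = -17, |v| = sqrt(73) = 8.544
Scalar projection = u.v / |v| = -17 / sqrt(73) = -1.9897

-1.9897


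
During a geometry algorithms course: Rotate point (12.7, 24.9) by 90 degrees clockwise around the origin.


90° CW: (x,y) -> (y, -x)
(12.7,24.9) -> (24.9, -12.7)

(24.9, -12.7)


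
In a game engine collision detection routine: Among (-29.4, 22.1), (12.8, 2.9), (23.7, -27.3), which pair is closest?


d(P0,P1) = 46.3625, d(P0,P2) = 72.5257, d(P1,P2) = 32.1069
Closest: P1 and P2

Closest pair: (12.8, 2.9) and (23.7, -27.3), distance = 32.1069


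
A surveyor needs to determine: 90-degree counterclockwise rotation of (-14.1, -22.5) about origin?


90° CCW: (x,y) -> (-y, x)
(-14.1,-22.5) -> (22.5, -14.1)

(22.5, -14.1)


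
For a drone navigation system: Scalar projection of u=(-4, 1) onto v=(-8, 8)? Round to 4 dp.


u.v = 40, |v| = sqrt(128) = 11.3137
Scalar projection = u.v / |v| = 40 / sqrt(128) = 3.5355

3.5355


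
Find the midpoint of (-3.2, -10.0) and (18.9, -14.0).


M = (((-3.2)+18.9)/2, ((-10)+(-14))/2)
= (7.85, -12)

(7.85, -12)


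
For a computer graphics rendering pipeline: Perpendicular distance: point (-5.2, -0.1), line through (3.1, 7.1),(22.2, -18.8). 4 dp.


|cross product| = 352.49
|line direction| = sqrt(1035.62) = 32.1811
Distance = 352.49/sqrt(1035.62) = 10.9533

10.9533


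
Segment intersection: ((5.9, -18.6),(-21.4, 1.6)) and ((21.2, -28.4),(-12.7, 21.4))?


Cross products: d1=429.72, d2=1104.48, d3=-41.52, d4=-716.28
d1*d2 < 0 and d3*d4 < 0? no

No, they don't intersect


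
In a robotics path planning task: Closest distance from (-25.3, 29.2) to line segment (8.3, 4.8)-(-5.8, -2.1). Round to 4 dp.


Project P onto AB: t = 1 (clamped to [0,1])
Closest point on segment: (-5.8, -2.1)
Distance: 36.8774

36.8774


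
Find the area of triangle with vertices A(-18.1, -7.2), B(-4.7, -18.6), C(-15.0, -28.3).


Area = |x_A(y_B-y_C) + x_B(y_C-y_A) + x_C(y_A-y_B)|/2
= |(-175.57) + 99.17 + (-171)|/2
= 247.4/2 = 123.7

123.7


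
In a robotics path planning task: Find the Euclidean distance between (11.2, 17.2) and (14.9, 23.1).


dx=3.7, dy=5.9
d^2 = 3.7^2 + 5.9^2 = 48.5
d = sqrt(48.5) = 6.9642

6.9642


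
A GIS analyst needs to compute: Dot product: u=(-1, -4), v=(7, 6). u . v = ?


u . v = u_x*v_x + u_y*v_y = (-1)*7 + (-4)*6
= (-7) + (-24) = -31

-31


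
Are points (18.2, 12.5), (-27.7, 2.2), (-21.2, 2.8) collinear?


Cross product: ((-27.7)-18.2)*(2.8-12.5) - (2.2-12.5)*((-21.2)-18.2)
= 39.41

No, not collinear


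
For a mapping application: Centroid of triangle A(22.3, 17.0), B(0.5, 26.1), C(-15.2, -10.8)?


Centroid = ((x_A+x_B+x_C)/3, (y_A+y_B+y_C)/3)
= ((22.3+0.5+(-15.2))/3, (17+26.1+(-10.8))/3)
= (2.5333, 10.7667)

(2.5333, 10.7667)


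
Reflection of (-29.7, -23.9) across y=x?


Reflection over y=x: (x,y) -> (y,x)
(-29.7, -23.9) -> (-23.9, -29.7)

(-23.9, -29.7)


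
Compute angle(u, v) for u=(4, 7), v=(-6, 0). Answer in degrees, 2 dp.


u.v = -24, |u| = sqrt(65) = 8.0623, |v| = sqrt(36) = 6
cos(theta) = u.v/(|u||v|) = -24/sqrt(2340) = -0.496139
theta = acos(-0.496139) = 119.74 degrees

119.74 degrees


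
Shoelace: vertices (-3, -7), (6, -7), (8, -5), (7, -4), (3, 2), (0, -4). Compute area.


Shoelace sum: ((-3)*(-7) - 6*(-7)) + (6*(-5) - 8*(-7)) + (8*(-4) - 7*(-5)) + (7*2 - 3*(-4)) + (3*(-4) - 0*2) + (0*(-7) - (-3)*(-4))
= 94
Area = |94|/2 = 47

47


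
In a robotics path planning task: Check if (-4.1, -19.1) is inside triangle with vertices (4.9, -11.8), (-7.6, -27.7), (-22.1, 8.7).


Cross products: AB x AP = -51.85, BC x BP = -252.1, CA x CP = -381.6
All same sign? yes

Yes, inside


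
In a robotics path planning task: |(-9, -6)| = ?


|u| = sqrt((-9)^2 + (-6)^2) = sqrt(117) = 10.8167

10.8167


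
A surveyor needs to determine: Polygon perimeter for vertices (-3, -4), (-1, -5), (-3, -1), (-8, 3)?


Sides: (-3, -4)->(-1, -5): sqrt(5) = 2.236068, (-1, -5)->(-3, -1): sqrt(20) = 4.472136, (-3, -1)->(-8, 3): sqrt(41) = 6.403124, (-8, 3)->(-3, -4): sqrt(74) = 8.602325
Sum = 21.713653
Perimeter = 21.7137

21.7137


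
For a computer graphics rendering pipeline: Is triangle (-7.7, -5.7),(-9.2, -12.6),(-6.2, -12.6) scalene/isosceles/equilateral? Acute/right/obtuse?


Side lengths squared: AB^2=49.86, BC^2=9, CA^2=49.86
Sorted: [9, 49.86, 49.86]
By sides: Isosceles, By angles: Acute

Isosceles, Acute


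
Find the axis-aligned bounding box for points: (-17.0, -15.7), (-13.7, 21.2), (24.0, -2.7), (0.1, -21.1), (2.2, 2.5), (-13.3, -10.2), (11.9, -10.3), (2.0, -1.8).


x range: [-17, 24]
y range: [-21.1, 21.2]
Bounding box: (-17,-21.1) to (24,21.2)

(-17,-21.1) to (24,21.2)


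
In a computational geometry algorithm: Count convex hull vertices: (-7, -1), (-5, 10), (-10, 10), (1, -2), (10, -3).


Convex hull vertices (CCW): (-10, 10), (-7, -1), (1, -2), (10, -3), (-5, 10)
Count = 5

5


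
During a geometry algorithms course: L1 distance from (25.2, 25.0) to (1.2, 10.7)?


|25.2-1.2| + |25-10.7| = 24 + 14.3 = 38.3

38.3


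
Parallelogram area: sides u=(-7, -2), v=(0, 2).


|u x v| = |(-7)*2 - (-2)*0|
= |(-14) - 0| = 14

14


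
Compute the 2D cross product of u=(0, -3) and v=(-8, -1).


u x v = u_x*v_y - u_y*v_x = 0*(-1) - (-3)*(-8)
= 0 - 24 = -24

-24


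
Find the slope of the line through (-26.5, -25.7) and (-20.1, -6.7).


slope = (y2-y1)/(x2-x1) = ((-6.7)-(-25.7))/((-20.1)-(-26.5)) = 19/6.4 = 2.9688

2.9688


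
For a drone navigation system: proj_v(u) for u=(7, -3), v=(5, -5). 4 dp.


u.v = 50, |v| = sqrt(50) = 7.0711
Scalar projection = u.v / |v| = 50 / sqrt(50) = 7.0711

7.0711


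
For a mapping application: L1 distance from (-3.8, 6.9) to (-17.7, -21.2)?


|(-3.8)-(-17.7)| + |6.9-(-21.2)| = 13.9 + 28.1 = 42

42


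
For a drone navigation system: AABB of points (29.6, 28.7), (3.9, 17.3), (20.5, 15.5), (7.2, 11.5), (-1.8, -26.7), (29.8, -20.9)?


x range: [-1.8, 29.8]
y range: [-26.7, 28.7]
Bounding box: (-1.8,-26.7) to (29.8,28.7)

(-1.8,-26.7) to (29.8,28.7)


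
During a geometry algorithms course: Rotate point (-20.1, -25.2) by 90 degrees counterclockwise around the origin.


90° CCW: (x,y) -> (-y, x)
(-20.1,-25.2) -> (25.2, -20.1)

(25.2, -20.1)


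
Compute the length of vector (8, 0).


|u| = sqrt(8^2 + 0^2) = sqrt(64) = 8

8


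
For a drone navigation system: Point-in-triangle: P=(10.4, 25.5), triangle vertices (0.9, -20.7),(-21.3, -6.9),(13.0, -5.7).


Cross products: AB x AP = -1156.74, BC x BP = 1073.28, CA x CP = -416.52
All same sign? no

No, outside


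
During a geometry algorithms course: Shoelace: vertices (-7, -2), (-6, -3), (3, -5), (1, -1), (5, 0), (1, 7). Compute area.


Shoelace sum: ((-7)*(-3) - (-6)*(-2)) + ((-6)*(-5) - 3*(-3)) + (3*(-1) - 1*(-5)) + (1*0 - 5*(-1)) + (5*7 - 1*0) + (1*(-2) - (-7)*7)
= 137
Area = |137|/2 = 68.5

68.5


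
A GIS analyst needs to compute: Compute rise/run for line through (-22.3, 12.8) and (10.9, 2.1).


slope = (y2-y1)/(x2-x1) = (2.1-12.8)/(10.9-(-22.3)) = (-10.7)/33.2 = -0.3223

-0.3223


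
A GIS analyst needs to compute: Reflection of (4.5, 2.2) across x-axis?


Reflection over x-axis: (x,y) -> (x,-y)
(4.5, 2.2) -> (4.5, -2.2)

(4.5, -2.2)


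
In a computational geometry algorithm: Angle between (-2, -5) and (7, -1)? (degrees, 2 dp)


u.v = -9, |u| = sqrt(29) = 5.3852, |v| = sqrt(50) = 7.0711
cos(theta) = u.v/(|u||v|) = -9/sqrt(1450) = -0.236352
theta = acos(-0.236352) = 103.67 degrees

103.67 degrees


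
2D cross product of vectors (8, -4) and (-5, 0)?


u x v = u_x*v_y - u_y*v_x = 8*0 - (-4)*(-5)
= 0 - 20 = -20

-20


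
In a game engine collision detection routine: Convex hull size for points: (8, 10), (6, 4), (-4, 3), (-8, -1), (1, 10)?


Convex hull vertices (CCW): (-8, -1), (6, 4), (8, 10), (1, 10)
Count = 4

4


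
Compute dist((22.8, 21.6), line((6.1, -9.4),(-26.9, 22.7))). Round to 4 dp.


|cross product| = 1559.07
|line direction| = sqrt(2119.41) = 46.0371
Distance = 1559.07/sqrt(2119.41) = 33.8655

33.8655


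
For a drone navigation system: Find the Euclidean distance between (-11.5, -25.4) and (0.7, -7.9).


dx=12.2, dy=17.5
d^2 = 12.2^2 + 17.5^2 = 455.09
d = sqrt(455.09) = 21.3328

21.3328


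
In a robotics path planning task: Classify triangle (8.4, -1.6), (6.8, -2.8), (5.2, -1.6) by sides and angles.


Side lengths squared: AB^2=4, BC^2=4, CA^2=10.24
Sorted: [4, 4, 10.24]
By sides: Isosceles, By angles: Obtuse

Isosceles, Obtuse


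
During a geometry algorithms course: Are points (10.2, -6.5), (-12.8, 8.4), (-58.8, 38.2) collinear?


Cross product: ((-12.8)-10.2)*(38.2-(-6.5)) - (8.4-(-6.5))*((-58.8)-10.2)
= 0

Yes, collinear


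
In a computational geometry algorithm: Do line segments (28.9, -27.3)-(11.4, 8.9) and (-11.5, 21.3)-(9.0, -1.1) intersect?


Cross products: d1=-91.34, d2=258.76, d3=611.98, d4=261.88
d1*d2 < 0 and d3*d4 < 0? no

No, they don't intersect


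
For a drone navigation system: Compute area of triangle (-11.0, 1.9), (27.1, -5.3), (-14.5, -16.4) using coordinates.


Area = |x_A(y_B-y_C) + x_B(y_C-y_A) + x_C(y_A-y_B)|/2
= |(-122.1) + (-495.93) + (-104.4)|/2
= 722.43/2 = 361.215

361.215


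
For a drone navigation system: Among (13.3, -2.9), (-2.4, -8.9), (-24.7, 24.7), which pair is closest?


d(P0,P1) = 16.8074, d(P0,P2) = 46.9655, d(P1,P2) = 40.3268
Closest: P0 and P1

Closest pair: (13.3, -2.9) and (-2.4, -8.9), distance = 16.8074


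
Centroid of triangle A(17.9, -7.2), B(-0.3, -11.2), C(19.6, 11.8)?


Centroid = ((x_A+x_B+x_C)/3, (y_A+y_B+y_C)/3)
= ((17.9+(-0.3)+19.6)/3, ((-7.2)+(-11.2)+11.8)/3)
= (12.4, -2.2)

(12.4, -2.2)


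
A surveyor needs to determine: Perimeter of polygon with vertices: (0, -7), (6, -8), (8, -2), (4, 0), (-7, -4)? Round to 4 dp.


Sides: (0, -7)->(6, -8): sqrt(37) = 6.082763, (6, -8)->(8, -2): sqrt(40) = 6.324555, (8, -2)->(4, 0): sqrt(20) = 4.472136, (4, 0)->(-7, -4): sqrt(137) = 11.7047, (-7, -4)->(0, -7): sqrt(58) = 7.615773
Sum = 36.199927
Perimeter = 36.1999

36.1999


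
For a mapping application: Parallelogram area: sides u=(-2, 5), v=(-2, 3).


|u x v| = |(-2)*3 - 5*(-2)|
= |(-6) - (-10)| = 4

4


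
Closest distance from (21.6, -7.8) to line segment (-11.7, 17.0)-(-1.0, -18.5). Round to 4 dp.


Project P onto AB: t = 0.8996 (clamped to [0,1])
Closest point on segment: (-2.0743, -14.9356)
Distance: 24.7263

24.7263


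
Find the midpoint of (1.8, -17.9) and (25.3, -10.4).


M = ((1.8+25.3)/2, ((-17.9)+(-10.4))/2)
= (13.55, -14.15)

(13.55, -14.15)


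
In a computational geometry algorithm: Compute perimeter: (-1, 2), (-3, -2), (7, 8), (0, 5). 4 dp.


Sides: (-1, 2)->(-3, -2): sqrt(20) = 4.472136, (-3, -2)->(7, 8): sqrt(200) = 14.142136, (7, 8)->(0, 5): sqrt(58) = 7.615773, (0, 5)->(-1, 2): sqrt(10) = 3.162278
Sum = 29.392323
Perimeter = 29.3923

29.3923


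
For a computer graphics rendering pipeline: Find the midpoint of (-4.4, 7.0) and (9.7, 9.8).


M = (((-4.4)+9.7)/2, (7+9.8)/2)
= (2.65, 8.4)

(2.65, 8.4)


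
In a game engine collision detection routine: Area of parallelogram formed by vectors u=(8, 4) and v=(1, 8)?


|u x v| = |8*8 - 4*1|
= |64 - 4| = 60

60


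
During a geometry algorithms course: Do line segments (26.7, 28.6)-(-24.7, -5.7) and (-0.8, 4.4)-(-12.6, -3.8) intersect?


Cross products: d1=-60.06, d2=-76.8, d3=300.63, d4=317.37
d1*d2 < 0 and d3*d4 < 0? no

No, they don't intersect


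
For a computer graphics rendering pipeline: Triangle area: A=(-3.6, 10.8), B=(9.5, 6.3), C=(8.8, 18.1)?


Area = |x_A(y_B-y_C) + x_B(y_C-y_A) + x_C(y_A-y_B)|/2
= |42.48 + 69.35 + 39.6|/2
= 151.43/2 = 75.715

75.715


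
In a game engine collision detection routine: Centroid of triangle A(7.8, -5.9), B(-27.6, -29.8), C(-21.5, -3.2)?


Centroid = ((x_A+x_B+x_C)/3, (y_A+y_B+y_C)/3)
= ((7.8+(-27.6)+(-21.5))/3, ((-5.9)+(-29.8)+(-3.2))/3)
= (-13.7667, -12.9667)

(-13.7667, -12.9667)


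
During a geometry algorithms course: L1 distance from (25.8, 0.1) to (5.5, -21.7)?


|25.8-5.5| + |0.1-(-21.7)| = 20.3 + 21.8 = 42.1

42.1


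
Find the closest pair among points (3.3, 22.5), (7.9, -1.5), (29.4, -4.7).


d(P0,P1) = 24.4369, d(P0,P2) = 37.6968, d(P1,P2) = 21.7368
Closest: P1 and P2

Closest pair: (7.9, -1.5) and (29.4, -4.7), distance = 21.7368


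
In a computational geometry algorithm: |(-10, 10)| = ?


|u| = sqrt((-10)^2 + 10^2) = sqrt(200) = 14.1421

14.1421


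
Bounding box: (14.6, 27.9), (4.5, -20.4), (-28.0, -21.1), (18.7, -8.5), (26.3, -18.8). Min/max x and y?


x range: [-28, 26.3]
y range: [-21.1, 27.9]
Bounding box: (-28,-21.1) to (26.3,27.9)

(-28,-21.1) to (26.3,27.9)


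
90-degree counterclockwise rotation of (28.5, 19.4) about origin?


90° CCW: (x,y) -> (-y, x)
(28.5,19.4) -> (-19.4, 28.5)

(-19.4, 28.5)


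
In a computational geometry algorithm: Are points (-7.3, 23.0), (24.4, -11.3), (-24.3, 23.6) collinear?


Cross product: (24.4-(-7.3))*(23.6-23) - ((-11.3)-23)*((-24.3)-(-7.3))
= -564.08

No, not collinear


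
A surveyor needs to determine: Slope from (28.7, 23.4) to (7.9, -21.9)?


slope = (y2-y1)/(x2-x1) = ((-21.9)-23.4)/(7.9-28.7) = (-45.3)/(-20.8) = 2.1779

2.1779


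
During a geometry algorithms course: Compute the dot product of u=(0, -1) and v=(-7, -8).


u . v = u_x*v_x + u_y*v_y = 0*(-7) + (-1)*(-8)
= 0 + 8 = 8

8


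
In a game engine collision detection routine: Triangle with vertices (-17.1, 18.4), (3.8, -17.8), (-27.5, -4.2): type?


Side lengths squared: AB^2=1747.25, BC^2=1164.65, CA^2=618.92
Sorted: [618.92, 1164.65, 1747.25]
By sides: Scalene, By angles: Acute

Scalene, Acute


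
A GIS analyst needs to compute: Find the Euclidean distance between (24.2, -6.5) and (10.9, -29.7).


dx=-13.3, dy=-23.2
d^2 = (-13.3)^2 + (-23.2)^2 = 715.13
d = sqrt(715.13) = 26.7419

26.7419


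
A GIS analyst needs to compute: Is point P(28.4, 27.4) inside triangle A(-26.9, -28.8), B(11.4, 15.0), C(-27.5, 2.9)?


Cross products: AB x AP = -269.68, BC x BP = -276.66, CA x CP = 1786.73
All same sign? no

No, outside


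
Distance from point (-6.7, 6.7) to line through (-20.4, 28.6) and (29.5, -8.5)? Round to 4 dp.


|cross product| = 584.54
|line direction| = sqrt(3866.42) = 62.1805
Distance = 584.54/sqrt(3866.42) = 9.4007

9.4007


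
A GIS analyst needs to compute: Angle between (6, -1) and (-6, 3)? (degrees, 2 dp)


u.v = -39, |u| = sqrt(37) = 6.0828, |v| = sqrt(45) = 6.7082
cos(theta) = u.v/(|u||v|) = -39/sqrt(1665) = -0.955779
theta = acos(-0.955779) = 162.9 degrees

162.9 degrees


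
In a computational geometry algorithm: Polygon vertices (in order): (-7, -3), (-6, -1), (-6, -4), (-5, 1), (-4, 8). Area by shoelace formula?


Shoelace sum: ((-7)*(-1) - (-6)*(-3)) + ((-6)*(-4) - (-6)*(-1)) + ((-6)*1 - (-5)*(-4)) + ((-5)*8 - (-4)*1) + ((-4)*(-3) - (-7)*8)
= 13
Area = |13|/2 = 6.5

6.5


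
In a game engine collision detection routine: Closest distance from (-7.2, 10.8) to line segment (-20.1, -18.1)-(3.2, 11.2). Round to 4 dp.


Project P onto AB: t = 0.8187 (clamped to [0,1])
Closest point on segment: (-1.0238, 5.8885)
Distance: 7.891

7.891


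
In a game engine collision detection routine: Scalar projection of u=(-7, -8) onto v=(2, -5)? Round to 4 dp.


u.v = 26, |v| = sqrt(29) = 5.3852
Scalar projection = u.v / |v| = 26 / sqrt(29) = 4.8281

4.8281


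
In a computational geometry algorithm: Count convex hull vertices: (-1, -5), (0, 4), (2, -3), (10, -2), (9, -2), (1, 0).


Convex hull vertices (CCW): (-1, -5), (10, -2), (0, 4)
Count = 3

3


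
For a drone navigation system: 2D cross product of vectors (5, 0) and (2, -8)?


u x v = u_x*v_y - u_y*v_x = 5*(-8) - 0*2
= (-40) - 0 = -40

-40


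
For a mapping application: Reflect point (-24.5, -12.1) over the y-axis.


Reflection over y-axis: (x,y) -> (-x,y)
(-24.5, -12.1) -> (24.5, -12.1)

(24.5, -12.1)


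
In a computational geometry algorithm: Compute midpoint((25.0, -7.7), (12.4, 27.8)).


M = ((25+12.4)/2, ((-7.7)+27.8)/2)
= (18.7, 10.05)

(18.7, 10.05)


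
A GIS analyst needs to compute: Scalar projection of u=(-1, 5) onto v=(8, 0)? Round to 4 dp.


u.v = -8, |v| = sqrt(64) = 8
Scalar projection = u.v / |v| = -8 / sqrt(64) = -1

-1


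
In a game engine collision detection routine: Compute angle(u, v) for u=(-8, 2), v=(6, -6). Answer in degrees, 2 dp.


u.v = -60, |u| = sqrt(68) = 8.2462, |v| = sqrt(72) = 8.4853
cos(theta) = u.v/(|u||v|) = -60/sqrt(4896) = -0.857493
theta = acos(-0.857493) = 149.04 degrees

149.04 degrees


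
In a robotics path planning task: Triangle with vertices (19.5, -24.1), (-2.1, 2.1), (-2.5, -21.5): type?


Side lengths squared: AB^2=1153, BC^2=557.12, CA^2=490.76
Sorted: [490.76, 557.12, 1153]
By sides: Scalene, By angles: Obtuse

Scalene, Obtuse


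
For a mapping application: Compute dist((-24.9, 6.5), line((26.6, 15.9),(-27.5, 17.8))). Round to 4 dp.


|cross product| = 606.39
|line direction| = sqrt(2930.42) = 54.1334
Distance = 606.39/sqrt(2930.42) = 11.2018

11.2018


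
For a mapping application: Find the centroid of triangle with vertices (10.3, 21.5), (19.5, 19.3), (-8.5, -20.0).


Centroid = ((x_A+x_B+x_C)/3, (y_A+y_B+y_C)/3)
= ((10.3+19.5+(-8.5))/3, (21.5+19.3+(-20))/3)
= (7.1, 6.9333)

(7.1, 6.9333)


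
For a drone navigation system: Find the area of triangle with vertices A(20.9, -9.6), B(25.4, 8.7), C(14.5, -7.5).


Area = |x_A(y_B-y_C) + x_B(y_C-y_A) + x_C(y_A-y_B)|/2
= |338.58 + 53.34 + (-265.35)|/2
= 126.57/2 = 63.285

63.285


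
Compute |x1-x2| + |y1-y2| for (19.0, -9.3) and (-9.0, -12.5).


|19-(-9)| + |(-9.3)-(-12.5)| = 28 + 3.2 = 31.2

31.2


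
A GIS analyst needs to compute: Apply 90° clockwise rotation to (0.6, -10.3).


90° CW: (x,y) -> (y, -x)
(0.6,-10.3) -> (-10.3, -0.6)

(-10.3, -0.6)


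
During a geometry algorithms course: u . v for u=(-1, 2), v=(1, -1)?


u . v = u_x*v_x + u_y*v_y = (-1)*1 + 2*(-1)
= (-1) + (-2) = -3

-3


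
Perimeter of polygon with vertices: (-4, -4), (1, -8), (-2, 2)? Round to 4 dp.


Sides: (-4, -4)->(1, -8): sqrt(41) = 6.403124, (1, -8)->(-2, 2): sqrt(109) = 10.440307, (-2, 2)->(-4, -4): sqrt(40) = 6.324555
Sum = 23.167986
Perimeter = 23.168

23.168


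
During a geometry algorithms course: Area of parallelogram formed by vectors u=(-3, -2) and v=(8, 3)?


|u x v| = |(-3)*3 - (-2)*8|
= |(-9) - (-16)| = 7

7


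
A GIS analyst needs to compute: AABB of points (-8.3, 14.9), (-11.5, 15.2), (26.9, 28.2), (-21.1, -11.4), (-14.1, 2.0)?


x range: [-21.1, 26.9]
y range: [-11.4, 28.2]
Bounding box: (-21.1,-11.4) to (26.9,28.2)

(-21.1,-11.4) to (26.9,28.2)


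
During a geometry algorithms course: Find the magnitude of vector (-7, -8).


|u| = sqrt((-7)^2 + (-8)^2) = sqrt(113) = 10.6301

10.6301


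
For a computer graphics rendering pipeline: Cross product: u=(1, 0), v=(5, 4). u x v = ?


u x v = u_x*v_y - u_y*v_x = 1*4 - 0*5
= 4 - 0 = 4

4


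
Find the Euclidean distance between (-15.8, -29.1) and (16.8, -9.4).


dx=32.6, dy=19.7
d^2 = 32.6^2 + 19.7^2 = 1450.85
d = sqrt(1450.85) = 38.09

38.09


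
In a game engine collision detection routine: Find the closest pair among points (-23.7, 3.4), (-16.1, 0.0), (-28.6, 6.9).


d(P0,P1) = 8.3259, d(P0,P2) = 6.0216, d(P1,P2) = 14.278
Closest: P0 and P2

Closest pair: (-23.7, 3.4) and (-28.6, 6.9), distance = 6.0216


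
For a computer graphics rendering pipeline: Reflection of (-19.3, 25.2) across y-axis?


Reflection over y-axis: (x,y) -> (-x,y)
(-19.3, 25.2) -> (19.3, 25.2)

(19.3, 25.2)


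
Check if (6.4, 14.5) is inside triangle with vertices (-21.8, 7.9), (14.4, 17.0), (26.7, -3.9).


Cross products: AB x AP = -17.7, BC x BP = -197.95, CA x CP = -652.86
All same sign? yes

Yes, inside


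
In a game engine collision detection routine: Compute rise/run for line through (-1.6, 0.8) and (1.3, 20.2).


slope = (y2-y1)/(x2-x1) = (20.2-0.8)/(1.3-(-1.6)) = 19.4/2.9 = 6.6897

6.6897


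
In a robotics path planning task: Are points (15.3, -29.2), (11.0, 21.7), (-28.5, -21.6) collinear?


Cross product: (11-15.3)*((-21.6)-(-29.2)) - (21.7-(-29.2))*((-28.5)-15.3)
= 2196.74

No, not collinear


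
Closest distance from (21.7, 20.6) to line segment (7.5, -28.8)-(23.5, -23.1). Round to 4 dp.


Project P onto AB: t = 1 (clamped to [0,1])
Closest point on segment: (23.5, -23.1)
Distance: 43.7371

43.7371


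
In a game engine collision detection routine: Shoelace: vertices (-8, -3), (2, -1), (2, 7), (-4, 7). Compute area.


Shoelace sum: ((-8)*(-1) - 2*(-3)) + (2*7 - 2*(-1)) + (2*7 - (-4)*7) + ((-4)*(-3) - (-8)*7)
= 140
Area = |140|/2 = 70

70


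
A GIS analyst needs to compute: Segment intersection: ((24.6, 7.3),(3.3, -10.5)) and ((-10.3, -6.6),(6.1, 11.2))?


Cross products: d1=-393.26, d2=-306.04, d3=-325.15, d4=-412.37
d1*d2 < 0 and d3*d4 < 0? no

No, they don't intersect


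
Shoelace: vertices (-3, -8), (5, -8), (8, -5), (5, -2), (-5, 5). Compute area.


Shoelace sum: ((-3)*(-8) - 5*(-8)) + (5*(-5) - 8*(-8)) + (8*(-2) - 5*(-5)) + (5*5 - (-5)*(-2)) + ((-5)*(-8) - (-3)*5)
= 182
Area = |182|/2 = 91

91


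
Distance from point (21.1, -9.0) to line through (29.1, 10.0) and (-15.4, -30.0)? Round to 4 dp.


|cross product| = 525.5
|line direction| = sqrt(3580.25) = 59.8352
Distance = 525.5/sqrt(3580.25) = 8.7825

8.7825


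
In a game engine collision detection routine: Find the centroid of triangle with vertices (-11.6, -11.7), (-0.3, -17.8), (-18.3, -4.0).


Centroid = ((x_A+x_B+x_C)/3, (y_A+y_B+y_C)/3)
= (((-11.6)+(-0.3)+(-18.3))/3, ((-11.7)+(-17.8)+(-4))/3)
= (-10.0667, -11.1667)

(-10.0667, -11.1667)


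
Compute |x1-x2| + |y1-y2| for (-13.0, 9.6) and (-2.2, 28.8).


|(-13)-(-2.2)| + |9.6-28.8| = 10.8 + 19.2 = 30

30


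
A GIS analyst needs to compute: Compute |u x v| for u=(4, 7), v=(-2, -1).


|u x v| = |4*(-1) - 7*(-2)|
= |(-4) - (-14)| = 10

10


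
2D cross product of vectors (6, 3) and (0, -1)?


u x v = u_x*v_y - u_y*v_x = 6*(-1) - 3*0
= (-6) - 0 = -6

-6


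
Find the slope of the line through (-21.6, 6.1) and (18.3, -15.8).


slope = (y2-y1)/(x2-x1) = ((-15.8)-6.1)/(18.3-(-21.6)) = (-21.9)/39.9 = -0.5489

-0.5489


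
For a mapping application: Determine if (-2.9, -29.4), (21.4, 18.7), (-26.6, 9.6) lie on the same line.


Cross product: (21.4-(-2.9))*(9.6-(-29.4)) - (18.7-(-29.4))*((-26.6)-(-2.9))
= 2087.67

No, not collinear


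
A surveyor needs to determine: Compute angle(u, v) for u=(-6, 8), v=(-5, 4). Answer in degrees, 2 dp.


u.v = 62, |u| = sqrt(100) = 10, |v| = sqrt(41) = 6.4031
cos(theta) = u.v/(|u||v|) = 62/sqrt(4100) = 0.968277
theta = acos(0.968277) = 14.47 degrees

14.47 degrees


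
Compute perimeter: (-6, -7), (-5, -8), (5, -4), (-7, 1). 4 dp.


Sides: (-6, -7)->(-5, -8): sqrt(2) = 1.414214, (-5, -8)->(5, -4): sqrt(116) = 10.77033, (5, -4)->(-7, 1): sqrt(169) = 13, (-7, 1)->(-6, -7): sqrt(65) = 8.062258
Sum = 33.246802
Perimeter = 33.2468

33.2468


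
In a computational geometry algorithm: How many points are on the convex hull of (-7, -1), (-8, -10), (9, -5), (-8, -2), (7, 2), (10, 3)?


Convex hull vertices (CCW): (-8, -10), (9, -5), (10, 3), (-7, -1), (-8, -2)
Count = 5

5


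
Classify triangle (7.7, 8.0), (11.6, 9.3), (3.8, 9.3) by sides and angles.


Side lengths squared: AB^2=16.9, BC^2=60.84, CA^2=16.9
Sorted: [16.9, 16.9, 60.84]
By sides: Isosceles, By angles: Obtuse

Isosceles, Obtuse


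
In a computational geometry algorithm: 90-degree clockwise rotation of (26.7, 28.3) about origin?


90° CW: (x,y) -> (y, -x)
(26.7,28.3) -> (28.3, -26.7)

(28.3, -26.7)


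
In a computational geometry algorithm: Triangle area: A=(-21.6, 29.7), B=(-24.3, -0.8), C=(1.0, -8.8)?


Area = |x_A(y_B-y_C) + x_B(y_C-y_A) + x_C(y_A-y_B)|/2
= |(-172.8) + 935.55 + 30.5|/2
= 793.25/2 = 396.625

396.625


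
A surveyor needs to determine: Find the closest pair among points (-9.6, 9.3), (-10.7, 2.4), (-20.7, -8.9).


d(P0,P1) = 6.9871, d(P0,P2) = 21.3178, d(P1,P2) = 15.0894
Closest: P0 and P1

Closest pair: (-9.6, 9.3) and (-10.7, 2.4), distance = 6.9871


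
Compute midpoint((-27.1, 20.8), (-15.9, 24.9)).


M = (((-27.1)+(-15.9))/2, (20.8+24.9)/2)
= (-21.5, 22.85)

(-21.5, 22.85)


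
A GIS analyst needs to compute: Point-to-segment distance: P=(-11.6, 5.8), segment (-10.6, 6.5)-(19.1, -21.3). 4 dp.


Project P onto AB: t = 0 (clamped to [0,1])
Closest point on segment: (-10.6, 6.5)
Distance: 1.2207

1.2207


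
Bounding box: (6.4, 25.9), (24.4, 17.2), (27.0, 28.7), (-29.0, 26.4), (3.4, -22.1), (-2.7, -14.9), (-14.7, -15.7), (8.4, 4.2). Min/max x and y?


x range: [-29, 27]
y range: [-22.1, 28.7]
Bounding box: (-29,-22.1) to (27,28.7)

(-29,-22.1) to (27,28.7)


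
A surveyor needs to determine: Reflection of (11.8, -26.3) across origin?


Reflection over origin: (x,y) -> (-x,-y)
(11.8, -26.3) -> (-11.8, 26.3)

(-11.8, 26.3)


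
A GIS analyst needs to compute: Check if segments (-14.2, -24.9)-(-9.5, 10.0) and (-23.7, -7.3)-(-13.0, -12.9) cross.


Cross products: d1=-135.12, d2=264.63, d3=414.27, d4=14.52
d1*d2 < 0 and d3*d4 < 0? no

No, they don't intersect


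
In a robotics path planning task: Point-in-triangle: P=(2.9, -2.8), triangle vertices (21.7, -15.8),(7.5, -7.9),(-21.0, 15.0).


Cross products: AB x AP = -36.08, BC x BP = -40.01, CA x CP = -23.94
All same sign? yes

Yes, inside


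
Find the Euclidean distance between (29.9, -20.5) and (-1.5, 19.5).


dx=-31.4, dy=40
d^2 = (-31.4)^2 + 40^2 = 2585.96
d = sqrt(2585.96) = 50.8523

50.8523


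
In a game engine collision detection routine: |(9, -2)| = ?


|u| = sqrt(9^2 + (-2)^2) = sqrt(85) = 9.2195

9.2195


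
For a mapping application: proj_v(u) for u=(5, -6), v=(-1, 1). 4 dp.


u.v = -11, |v| = sqrt(2) = 1.4142
Scalar projection = u.v / |v| = -11 / sqrt(2) = -7.7782

-7.7782


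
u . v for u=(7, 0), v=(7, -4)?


u . v = u_x*v_x + u_y*v_y = 7*7 + 0*(-4)
= 49 + 0 = 49

49


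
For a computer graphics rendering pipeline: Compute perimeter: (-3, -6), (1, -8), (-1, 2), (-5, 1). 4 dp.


Sides: (-3, -6)->(1, -8): sqrt(20) = 4.472136, (1, -8)->(-1, 2): sqrt(104) = 10.198039, (-1, 2)->(-5, 1): sqrt(17) = 4.123106, (-5, 1)->(-3, -6): sqrt(53) = 7.28011
Sum = 26.073391
Perimeter = 26.0734

26.0734


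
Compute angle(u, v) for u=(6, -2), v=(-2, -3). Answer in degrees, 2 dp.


u.v = -6, |u| = sqrt(40) = 6.3246, |v| = sqrt(13) = 3.6056
cos(theta) = u.v/(|u||v|) = -6/sqrt(520) = -0.263117
theta = acos(-0.263117) = 105.26 degrees

105.26 degrees


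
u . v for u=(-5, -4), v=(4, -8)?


u . v = u_x*v_x + u_y*v_y = (-5)*4 + (-4)*(-8)
= (-20) + 32 = 12

12


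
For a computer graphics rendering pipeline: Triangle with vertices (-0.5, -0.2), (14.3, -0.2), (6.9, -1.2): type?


Side lengths squared: AB^2=219.04, BC^2=55.76, CA^2=55.76
Sorted: [55.76, 55.76, 219.04]
By sides: Isosceles, By angles: Obtuse

Isosceles, Obtuse


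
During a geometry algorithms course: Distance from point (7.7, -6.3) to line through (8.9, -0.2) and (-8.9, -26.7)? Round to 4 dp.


|cross product| = 76.78
|line direction| = sqrt(1019.09) = 31.9232
Distance = 76.78/sqrt(1019.09) = 2.4051

2.4051


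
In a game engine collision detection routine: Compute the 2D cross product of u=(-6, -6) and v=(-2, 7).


u x v = u_x*v_y - u_y*v_x = (-6)*7 - (-6)*(-2)
= (-42) - 12 = -54

-54


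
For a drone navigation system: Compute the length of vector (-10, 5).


|u| = sqrt((-10)^2 + 5^2) = sqrt(125) = 11.1803

11.1803


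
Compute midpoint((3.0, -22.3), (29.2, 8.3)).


M = ((3+29.2)/2, ((-22.3)+8.3)/2)
= (16.1, -7)

(16.1, -7)


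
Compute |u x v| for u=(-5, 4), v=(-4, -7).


|u x v| = |(-5)*(-7) - 4*(-4)|
= |35 - (-16)| = 51

51


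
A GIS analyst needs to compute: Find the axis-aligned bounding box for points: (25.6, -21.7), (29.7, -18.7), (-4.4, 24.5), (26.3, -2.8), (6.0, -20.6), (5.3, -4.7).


x range: [-4.4, 29.7]
y range: [-21.7, 24.5]
Bounding box: (-4.4,-21.7) to (29.7,24.5)

(-4.4,-21.7) to (29.7,24.5)


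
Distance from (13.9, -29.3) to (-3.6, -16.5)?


dx=-17.5, dy=12.8
d^2 = (-17.5)^2 + 12.8^2 = 470.09
d = sqrt(470.09) = 21.6816

21.6816


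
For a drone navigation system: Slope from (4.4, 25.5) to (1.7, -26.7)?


slope = (y2-y1)/(x2-x1) = ((-26.7)-25.5)/(1.7-4.4) = (-52.2)/(-2.7) = 19.3333

19.3333


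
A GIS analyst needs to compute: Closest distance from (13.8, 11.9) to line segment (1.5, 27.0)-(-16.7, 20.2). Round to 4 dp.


Project P onto AB: t = 0 (clamped to [0,1])
Closest point on segment: (1.5, 27)
Distance: 19.4756

19.4756


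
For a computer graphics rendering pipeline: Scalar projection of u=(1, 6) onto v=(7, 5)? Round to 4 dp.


u.v = 37, |v| = sqrt(74) = 8.6023
Scalar projection = u.v / |v| = 37 / sqrt(74) = 4.3012

4.3012


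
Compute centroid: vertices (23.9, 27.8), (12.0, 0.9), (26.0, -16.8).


Centroid = ((x_A+x_B+x_C)/3, (y_A+y_B+y_C)/3)
= ((23.9+12+26)/3, (27.8+0.9+(-16.8))/3)
= (20.6333, 3.9667)

(20.6333, 3.9667)


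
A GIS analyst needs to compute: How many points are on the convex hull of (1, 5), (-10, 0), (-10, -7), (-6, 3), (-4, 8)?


Convex hull vertices (CCW): (-10, -7), (1, 5), (-4, 8), (-10, 0)
Count = 4

4


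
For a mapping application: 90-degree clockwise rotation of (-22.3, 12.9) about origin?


90° CW: (x,y) -> (y, -x)
(-22.3,12.9) -> (12.9, 22.3)

(12.9, 22.3)


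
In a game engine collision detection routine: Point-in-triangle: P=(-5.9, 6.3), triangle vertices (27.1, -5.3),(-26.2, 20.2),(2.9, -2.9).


Cross products: AB x AP = 223.22, BC x BP = 64.44, CA x CP = 201.52
All same sign? yes

Yes, inside


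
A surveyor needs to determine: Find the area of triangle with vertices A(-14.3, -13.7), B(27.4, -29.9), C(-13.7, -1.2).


Area = |x_A(y_B-y_C) + x_B(y_C-y_A) + x_C(y_A-y_B)|/2
= |410.41 + 342.5 + (-221.94)|/2
= 530.97/2 = 265.485

265.485


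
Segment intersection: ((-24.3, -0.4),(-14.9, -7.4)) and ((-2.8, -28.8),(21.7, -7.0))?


Cross products: d1=1164.5, d2=788.08, d3=-116.46, d4=259.96
d1*d2 < 0 and d3*d4 < 0? no

No, they don't intersect


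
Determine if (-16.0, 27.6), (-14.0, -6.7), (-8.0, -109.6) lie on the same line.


Cross product: ((-14)-(-16))*((-109.6)-27.6) - ((-6.7)-27.6)*((-8)-(-16))
= 0

Yes, collinear


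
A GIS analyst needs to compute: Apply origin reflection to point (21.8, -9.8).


Reflection over origin: (x,y) -> (-x,-y)
(21.8, -9.8) -> (-21.8, 9.8)

(-21.8, 9.8)


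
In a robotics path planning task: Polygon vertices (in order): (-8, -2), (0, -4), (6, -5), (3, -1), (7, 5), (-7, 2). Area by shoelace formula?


Shoelace sum: ((-8)*(-4) - 0*(-2)) + (0*(-5) - 6*(-4)) + (6*(-1) - 3*(-5)) + (3*5 - 7*(-1)) + (7*2 - (-7)*5) + ((-7)*(-2) - (-8)*2)
= 166
Area = |166|/2 = 83

83


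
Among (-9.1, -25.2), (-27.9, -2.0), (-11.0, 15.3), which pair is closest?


d(P0,P1) = 29.861, d(P0,P2) = 40.5445, d(P1,P2) = 24.1847
Closest: P1 and P2

Closest pair: (-27.9, -2.0) and (-11.0, 15.3), distance = 24.1847


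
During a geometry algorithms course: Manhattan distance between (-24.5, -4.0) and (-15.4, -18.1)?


|(-24.5)-(-15.4)| + |(-4)-(-18.1)| = 9.1 + 14.1 = 23.2

23.2


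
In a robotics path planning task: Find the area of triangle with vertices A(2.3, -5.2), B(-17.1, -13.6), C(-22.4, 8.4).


Area = |x_A(y_B-y_C) + x_B(y_C-y_A) + x_C(y_A-y_B)|/2
= |(-50.6) + (-232.56) + (-188.16)|/2
= 471.32/2 = 235.66

235.66


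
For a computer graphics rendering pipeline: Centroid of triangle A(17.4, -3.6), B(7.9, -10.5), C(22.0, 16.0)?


Centroid = ((x_A+x_B+x_C)/3, (y_A+y_B+y_C)/3)
= ((17.4+7.9+22)/3, ((-3.6)+(-10.5)+16)/3)
= (15.7667, 0.6333)

(15.7667, 0.6333)


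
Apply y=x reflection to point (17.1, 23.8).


Reflection over y=x: (x,y) -> (y,x)
(17.1, 23.8) -> (23.8, 17.1)

(23.8, 17.1)


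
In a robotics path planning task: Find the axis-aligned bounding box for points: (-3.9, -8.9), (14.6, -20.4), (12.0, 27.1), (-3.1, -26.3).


x range: [-3.9, 14.6]
y range: [-26.3, 27.1]
Bounding box: (-3.9,-26.3) to (14.6,27.1)

(-3.9,-26.3) to (14.6,27.1)


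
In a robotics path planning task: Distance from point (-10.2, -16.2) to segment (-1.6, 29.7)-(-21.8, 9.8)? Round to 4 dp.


Project P onto AB: t = 1 (clamped to [0,1])
Closest point on segment: (-21.8, 9.8)
Distance: 28.4703

28.4703
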